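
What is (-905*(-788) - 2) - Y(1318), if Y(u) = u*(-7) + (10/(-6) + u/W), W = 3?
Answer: 2165779/3 ≈ 7.2193e+5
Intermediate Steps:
Y(u) = -5/3 - 20*u/3 (Y(u) = u*(-7) + (10/(-6) + u/3) = -7*u + (10*(-⅙) + u*(⅓)) = -7*u + (-5/3 + u/3) = -5/3 - 20*u/3)
(-905*(-788) - 2) - Y(1318) = (-905*(-788) - 2) - (-5/3 - 20/3*1318) = (713140 - 2) - (-5/3 - 26360/3) = 713138 - 1*(-26365/3) = 713138 + 26365/3 = 2165779/3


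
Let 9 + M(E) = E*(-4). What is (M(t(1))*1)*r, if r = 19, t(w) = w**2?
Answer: -247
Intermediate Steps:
M(E) = -9 - 4*E (M(E) = -9 + E*(-4) = -9 - 4*E)
(M(t(1))*1)*r = ((-9 - 4*1**2)*1)*19 = ((-9 - 4*1)*1)*19 = ((-9 - 4)*1)*19 = -13*1*19 = -13*19 = -247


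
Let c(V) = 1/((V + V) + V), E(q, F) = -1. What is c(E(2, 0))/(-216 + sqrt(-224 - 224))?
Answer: 9/5888 + I*sqrt(7)/17664 ≈ 0.0015285 + 0.00014978*I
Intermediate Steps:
c(V) = 1/(3*V) (c(V) = 1/(2*V + V) = 1/(3*V))
c(E(2, 0))/(-216 + sqrt(-224 - 224)) = ((1/3)/(-1))/(-216 + sqrt(-224 - 224)) = ((1/3)*(-1))/(-216 + sqrt(-448)) = -1/(3*(-216 + 8*I*sqrt(7)))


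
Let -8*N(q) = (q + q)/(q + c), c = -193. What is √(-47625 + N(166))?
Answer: 7*I*√314898/18 ≈ 218.23*I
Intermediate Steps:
N(q) = -q/(4*(-193 + q)) (N(q) = -(q + q)/(8*(q - 193)) = -2*q/(8*(-193 + q)) = -q/(4*(-193 + q)))
√(-47625 + N(166)) = √(-47625 - 1*166/(-772 + 4*166)) = √(-47625 - 1*166/(-772 + 664)) = √(-47625 - 1*166/(-108)) = √(-47625 - 1*166*(-1/108)) = √(-47625 + 83/54) = √(-2571667/54) = 7*I*√314898/18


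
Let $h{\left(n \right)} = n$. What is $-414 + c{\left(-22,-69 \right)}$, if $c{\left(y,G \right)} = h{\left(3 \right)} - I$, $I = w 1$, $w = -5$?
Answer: $-406$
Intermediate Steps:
$I = -5$ ($I = \left(-5\right) 1 = -5$)
$c{\left(y,G \right)} = 8$ ($c{\left(y,G \right)} = 3 - -5 = 3 + 5 = 8$)
$-414 + c{\left(-22,-69 \right)} = -414 + 8 = -406$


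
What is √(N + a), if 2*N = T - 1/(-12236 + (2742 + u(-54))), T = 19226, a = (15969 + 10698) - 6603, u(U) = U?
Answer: √2705483054582/9548 ≈ 172.27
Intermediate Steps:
a = 20064 (a = 26667 - 6603 = 20064)
N = 183569849/19096 (N = (19226 - 1/(-12236 + (2742 - 54)))/2 = (19226 - 1/(-12236 + 2688))/2 = (19226 - 1/(-9548))/2 = (19226 - 1*(-1/9548))/2 = (19226 + 1/9548)/2 = (½)*(183569849/9548) = 183569849/19096 ≈ 9613.0)
√(N + a) = √(183569849/19096 + 20064) = √(566711993/19096) = √2705483054582/9548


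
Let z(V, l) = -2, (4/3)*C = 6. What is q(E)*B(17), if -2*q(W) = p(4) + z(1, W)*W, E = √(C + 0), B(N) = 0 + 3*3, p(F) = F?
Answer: -18 + 27*√2/2 ≈ 1.0919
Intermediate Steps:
C = 9/2 (C = (¾)*6 = 9/2 ≈ 4.5000)
B(N) = 9 (B(N) = 0 + 9 = 9)
E = 3*√2/2 (E = √(9/2 + 0) = √(9/2) = 3*√2/2 ≈ 2.1213)
q(W) = -2 + W (q(W) = -(4 - 2*W)/2 = -2 + W)
q(E)*B(17) = (-2 + 3*√2/2)*9 = -18 + 27*√2/2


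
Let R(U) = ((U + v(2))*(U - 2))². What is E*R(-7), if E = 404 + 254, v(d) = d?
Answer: 1332450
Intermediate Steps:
E = 658
R(U) = (-2 + U)²*(2 + U)² (R(U) = ((U + 2)*(U - 2))² = ((2 + U)*(-2 + U))² = ((-2 + U)*(2 + U))² = (-2 + U)²*(2 + U)²)
E*R(-7) = 658*((-2 - 7)²*(2 - 7)²) = 658*((-9)²*(-5)²) = 658*(81*25) = 658*2025 = 1332450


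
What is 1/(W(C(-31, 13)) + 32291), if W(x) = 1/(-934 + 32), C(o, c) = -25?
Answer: 902/29126481 ≈ 3.0968e-5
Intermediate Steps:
W(x) = -1/902 (W(x) = 1/(-902) = -1/902)
1/(W(C(-31, 13)) + 32291) = 1/(-1/902 + 32291) = 1/(29126481/902) = 902/29126481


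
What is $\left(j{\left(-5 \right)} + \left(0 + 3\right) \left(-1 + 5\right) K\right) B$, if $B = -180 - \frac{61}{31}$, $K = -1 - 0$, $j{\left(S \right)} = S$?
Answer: $\frac{95897}{31} \approx 3093.5$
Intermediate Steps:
$K = -1$ ($K = -1 + 0 = -1$)
$B = - \frac{5641}{31}$ ($B = -180 - 61 \cdot \frac{1}{31} = -180 - \frac{61}{31} = - \frac{5641}{31} \approx -181.97$)
$\left(j{\left(-5 \right)} + \left(0 + 3\right) \left(-1 + 5\right) K\right) B = \left(-5 + \left(0 + 3\right) \left(-1 + 5\right) \left(-1\right)\right) \left(- \frac{5641}{31}\right) = \left(-5 + 3 \cdot 4 \left(-1\right)\right) \left(- \frac{5641}{31}\right) = \left(-5 + 12 \left(-1\right)\right) \left(- \frac{5641}{31}\right) = \left(-5 - 12\right) \left(- \frac{5641}{31}\right) = \left(-17\right) \left(- \frac{5641}{31}\right) = \frac{95897}{31}$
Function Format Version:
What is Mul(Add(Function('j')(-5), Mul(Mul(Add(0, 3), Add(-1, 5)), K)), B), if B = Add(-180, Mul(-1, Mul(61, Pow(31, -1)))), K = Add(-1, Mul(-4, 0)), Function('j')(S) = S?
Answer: Rational(95897, 31) ≈ 3093.5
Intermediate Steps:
K = -1 (K = Add(-1, 0) = -1)
B = Rational(-5641, 31) (B = Add(-180, Mul(-1, Mul(61, Rational(1, 31)))) = Add(-180, Mul(-1, Rational(61, 31))) = Add(-180, Rational(-61, 31)) = Rational(-5641, 31) ≈ -181.97)
Mul(Add(Function('j')(-5), Mul(Mul(Add(0, 3), Add(-1, 5)), K)), B) = Mul(Add(-5, Mul(Mul(Add(0, 3), Add(-1, 5)), -1)), Rational(-5641, 31)) = Mul(Add(-5, Mul(Mul(3, 4), -1)), Rational(-5641, 31)) = Mul(Add(-5, Mul(12, -1)), Rational(-5641, 31)) = Mul(Add(-5, -12), Rational(-5641, 31)) = Mul(-17, Rational(-5641, 31)) = Rational(95897, 31)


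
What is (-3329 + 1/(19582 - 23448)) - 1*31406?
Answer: -134285511/3866 ≈ -34735.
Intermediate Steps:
(-3329 + 1/(19582 - 23448)) - 1*31406 = (-3329 + 1/(-3866)) - 31406 = (-3329 - 1/3866) - 31406 = -12869915/3866 - 31406 = -134285511/3866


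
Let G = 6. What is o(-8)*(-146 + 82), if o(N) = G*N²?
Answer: -24576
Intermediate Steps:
o(N) = 6*N²
o(-8)*(-146 + 82) = (6*(-8)²)*(-146 + 82) = (6*64)*(-64) = 384*(-64) = -24576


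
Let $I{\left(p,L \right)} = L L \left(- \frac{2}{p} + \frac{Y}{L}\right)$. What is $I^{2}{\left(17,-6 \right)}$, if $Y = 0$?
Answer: $\frac{5184}{289} \approx 17.938$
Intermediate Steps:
$I{\left(p,L \right)} = - \frac{2 L^{2}}{p}$ ($I{\left(p,L \right)} = L L \left(- \frac{2}{p} + \frac{0}{L}\right) = L^{2} \left(- \frac{2}{p} + 0\right) = L^{2} \left(- \frac{2}{p}\right) = - \frac{2 L^{2}}{p}$)
$I^{2}{\left(17,-6 \right)} = \left(- \frac{2 \left(-6\right)^{2}}{17}\right)^{2} = \left(\left(-2\right) 36 \cdot \frac{1}{17}\right)^{2} = \left(- \frac{72}{17}\right)^{2} = \frac{5184}{289}$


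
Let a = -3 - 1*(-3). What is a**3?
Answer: 0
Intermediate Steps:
a = 0 (a = -3 + 3 = 0)
a**3 = 0**3 = 0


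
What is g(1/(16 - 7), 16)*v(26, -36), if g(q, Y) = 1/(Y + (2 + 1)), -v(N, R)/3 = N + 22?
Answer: -144/19 ≈ -7.5789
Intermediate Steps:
v(N, R) = -66 - 3*N (v(N, R) = -3*(N + 22) = -3*(22 + N) = -66 - 3*N)
g(q, Y) = 1/(3 + Y) (g(q, Y) = 1/(Y + 3) = 1/(3 + Y))
g(1/(16 - 7), 16)*v(26, -36) = (-66 - 3*26)/(3 + 16) = (-66 - 78)/19 = (1/19)*(-144) = -144/19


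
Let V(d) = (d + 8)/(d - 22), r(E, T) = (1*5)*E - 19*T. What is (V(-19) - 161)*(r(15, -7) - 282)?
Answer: 487660/41 ≈ 11894.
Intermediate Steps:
r(E, T) = -19*T + 5*E (r(E, T) = 5*E - 19*T = -19*T + 5*E)
V(d) = (8 + d)/(-22 + d)
(V(-19) - 161)*(r(15, -7) - 282) = ((8 - 19)/(-22 - 19) - 161)*((-19*(-7) + 5*15) - 282) = (-11/(-41) - 161)*((133 + 75) - 282) = (-1/41*(-11) - 161)*(208 - 282) = (11/41 - 161)*(-74) = -6590/41*(-74) = 487660/41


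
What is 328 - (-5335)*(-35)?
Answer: -186397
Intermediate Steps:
328 - (-5335)*(-35) = 328 - 485*385 = 328 - 186725 = -186397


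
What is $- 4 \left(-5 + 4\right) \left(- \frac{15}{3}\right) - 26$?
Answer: $-46$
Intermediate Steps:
$- 4 \left(-5 + 4\right) \left(- \frac{15}{3}\right) - 26 = \left(-4\right) \left(-1\right) \left(\left(-15\right) \frac{1}{3}\right) - 26 = 4 \left(-5\right) - 26 = -20 - 26 = -46$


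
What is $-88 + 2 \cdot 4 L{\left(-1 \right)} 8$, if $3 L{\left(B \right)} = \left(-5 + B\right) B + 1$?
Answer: $\frac{184}{3} \approx 61.333$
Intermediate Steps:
$L{\left(B \right)} = \frac{1}{3} + \frac{B \left(-5 + B\right)}{3}$ ($L{\left(B \right)} = \frac{\left(-5 + B\right) B + 1}{3} = \frac{B \left(-5 + B\right) + 1}{3} = \frac{1 + B \left(-5 + B\right)}{3} = \frac{1}{3} + \frac{B \left(-5 + B\right)}{3}$)
$-88 + 2 \cdot 4 L{\left(-1 \right)} 8 = -88 + 2 \cdot 4 \left(\frac{1}{3} - - \frac{5}{3} + \frac{\left(-1\right)^{2}}{3}\right) 8 = -88 + 8 \left(\frac{1}{3} + \frac{5}{3} + \frac{1}{3} \cdot 1\right) 8 = -88 + 8 \left(\frac{1}{3} + \frac{5}{3} + \frac{1}{3}\right) 8 = -88 + 8 \cdot \frac{7}{3} \cdot 8 = -88 + \frac{56}{3} \cdot 8 = -88 + \frac{448}{3} = \frac{184}{3}$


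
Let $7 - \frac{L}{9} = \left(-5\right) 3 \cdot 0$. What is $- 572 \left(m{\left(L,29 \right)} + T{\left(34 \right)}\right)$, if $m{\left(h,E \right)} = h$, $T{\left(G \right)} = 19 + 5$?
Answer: $-49764$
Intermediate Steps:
$T{\left(G \right)} = 24$
$L = 63$ ($L = 63 - 9 \left(-5\right) 3 \cdot 0 = 63 - 9 \left(\left(-15\right) 0\right) = 63 - 0 = 63 + 0 = 63$)
$- 572 \left(m{\left(L,29 \right)} + T{\left(34 \right)}\right) = - 572 \left(63 + 24\right) = \left(-572\right) 87 = -49764$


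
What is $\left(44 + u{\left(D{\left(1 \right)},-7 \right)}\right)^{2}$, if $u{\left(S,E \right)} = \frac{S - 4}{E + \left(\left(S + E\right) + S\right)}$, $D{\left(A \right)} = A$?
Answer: $\frac{31329}{16} \approx 1958.1$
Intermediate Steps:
$u{\left(S,E \right)} = \frac{-4 + S}{2 E + 2 S}$ ($u{\left(S,E \right)} = \frac{-4 + S}{E + \left(\left(E + S\right) + S\right)} = \frac{-4 + S}{E + \left(E + 2 S\right)} = \frac{-4 + S}{2 E + 2 S}$)
$\left(44 + u{\left(D{\left(1 \right)},-7 \right)}\right)^{2} = \left(44 + \frac{-2 + \frac{1}{2} \cdot 1}{-7 + 1}\right)^{2} = \left(44 + \frac{-2 + \frac{1}{2}}{-6}\right)^{2} = \left(44 - - \frac{1}{4}\right)^{2} = \left(44 + \frac{1}{4}\right)^{2} = \left(\frac{177}{4}\right)^{2} = \frac{31329}{16}$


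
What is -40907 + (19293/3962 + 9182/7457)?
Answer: -1208402096053/29544634 ≈ -40901.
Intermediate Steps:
-40907 + (19293/3962 + 9182/7457) = -40907 + 180246985/29544634 = -1208402096053/29544634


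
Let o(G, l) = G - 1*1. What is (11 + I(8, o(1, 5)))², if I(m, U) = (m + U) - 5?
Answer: 196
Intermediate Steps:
o(G, l) = -1 + G (o(G, l) = G - 1 = -1 + G)
I(m, U) = -5 + U + m (I(m, U) = (U + m) - 5 = -5 + U + m)
(11 + I(8, o(1, 5)))² = (11 + (-5 + (-1 + 1) + 8))² = (11 + (-5 + 0 + 8))² = (11 + 3)² = 14² = 196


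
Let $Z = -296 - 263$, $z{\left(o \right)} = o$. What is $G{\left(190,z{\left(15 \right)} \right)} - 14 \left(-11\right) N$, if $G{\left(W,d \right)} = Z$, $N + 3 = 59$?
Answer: $8065$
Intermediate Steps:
$N = 56$ ($N = -3 + 59 = 56$)
$Z = -559$
$G{\left(W,d \right)} = -559$
$G{\left(190,z{\left(15 \right)} \right)} - 14 \left(-11\right) N = -559 - 14 \left(-11\right) 56 = -559 - \left(-154\right) 56 = -559 - -8624 = -559 + 8624 = 8065$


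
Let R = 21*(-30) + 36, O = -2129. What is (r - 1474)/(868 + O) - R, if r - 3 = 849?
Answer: 749656/1261 ≈ 594.49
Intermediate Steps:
r = 852 (r = 3 + 849 = 852)
R = -594 (R = -630 + 36 = -594)
(r - 1474)/(868 + O) - R = (852 - 1474)/(868 - 2129) - 1*(-594) = -622/(-1261) + 594 = -622*(-1/1261) + 594 = 622/1261 + 594 = 749656/1261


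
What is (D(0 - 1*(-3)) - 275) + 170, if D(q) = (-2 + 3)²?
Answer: -104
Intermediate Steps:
D(q) = 1 (D(q) = 1² = 1)
(D(0 - 1*(-3)) - 275) + 170 = (1 - 275) + 170 = -274 + 170 = -104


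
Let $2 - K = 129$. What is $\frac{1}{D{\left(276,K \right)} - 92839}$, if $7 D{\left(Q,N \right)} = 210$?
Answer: $- \frac{1}{92809} \approx -1.0775 \cdot 10^{-5}$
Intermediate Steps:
$K = -127$ ($K = 2 - 129 = -127$)
$D{\left(Q,N \right)} = 30$ ($D{\left(Q,N \right)} = \frac{1}{7} \cdot 210 = 30$)
$\frac{1}{D{\left(276,K \right)} - 92839} = \frac{1}{30 - 92839} = \frac{1}{-92809} = - \frac{1}{92809}$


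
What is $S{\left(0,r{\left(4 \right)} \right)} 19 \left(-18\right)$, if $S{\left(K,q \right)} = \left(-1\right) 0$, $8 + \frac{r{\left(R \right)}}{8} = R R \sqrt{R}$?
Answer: $0$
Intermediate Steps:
$r{\left(R \right)} = -64 + 8 R^{\frac{5}{2}}$ ($r{\left(R \right)} = -64 + 8 R R \sqrt{R} = -64 + 8 R^{2} \sqrt{R} = -64 + 8 R^{\frac{5}{2}}$)
$S{\left(K,q \right)} = 0$
$S{\left(0,r{\left(4 \right)} \right)} 19 \left(-18\right) = 0 \cdot 19 \left(-18\right) = 0 \left(-18\right) = 0$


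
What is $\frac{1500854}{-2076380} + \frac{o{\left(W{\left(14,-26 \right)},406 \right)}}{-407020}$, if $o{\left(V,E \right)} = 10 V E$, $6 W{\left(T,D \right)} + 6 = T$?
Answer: $- \frac{46658829911}{63384614070} \approx -0.73612$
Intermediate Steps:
$W{\left(T,D \right)} = -1 + \frac{T}{6}$
$o{\left(V,E \right)} = 10 E V$
$\frac{1500854}{-2076380} + \frac{o{\left(W{\left(14,-26 \right)},406 \right)}}{-407020} = \frac{1500854}{-2076380} + \frac{10 \cdot 406 \left(-1 + \frac{1}{6} \cdot 14\right)}{-407020} = 1500854 \left(- \frac{1}{2076380}\right) + 10 \cdot 406 \left(-1 + \frac{7}{3}\right) \left(- \frac{1}{407020}\right) = - \frac{750427}{1038190} + 10 \cdot 406 \cdot \frac{4}{3} \left(- \frac{1}{407020}\right) = - \frac{750427}{1038190} + \frac{16240}{3} \left(- \frac{1}{407020}\right) = - \frac{750427}{1038190} - \frac{812}{61053} = - \frac{46658829911}{63384614070}$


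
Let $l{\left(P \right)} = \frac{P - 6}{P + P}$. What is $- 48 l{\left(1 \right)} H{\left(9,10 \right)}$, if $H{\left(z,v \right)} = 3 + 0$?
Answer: $360$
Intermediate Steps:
$H{\left(z,v \right)} = 3$
$l{\left(P \right)} = \frac{-6 + P}{2 P}$
$- 48 l{\left(1 \right)} H{\left(9,10 \right)} = - 48 \frac{-6 + 1}{2 \cdot 1} \cdot 3 = - 48 \cdot \frac{1}{2} \cdot 1 \left(-5\right) 3 = \left(-48\right) \left(- \frac{5}{2}\right) 3 = 120 \cdot 3 = 360$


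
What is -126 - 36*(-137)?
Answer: 4806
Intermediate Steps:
-126 - 36*(-137) = -126 + 4932 = 4806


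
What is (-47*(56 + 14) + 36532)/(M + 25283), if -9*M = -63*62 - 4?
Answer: 299178/231457 ≈ 1.2926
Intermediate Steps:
M = 3910/9 (M = -(-63*62 - 4)/9 = -(-3906 - 4)/9 = -⅑*(-3910) = 3910/9 ≈ 434.44)
(-47*(56 + 14) + 36532)/(M + 25283) = (-47*(56 + 14) + 36532)/(3910/9 + 25283) = (-47*70 + 36532)/(231457/9) = (-3290 + 36532)*(9/231457) = 33242*(9/231457) = 299178/231457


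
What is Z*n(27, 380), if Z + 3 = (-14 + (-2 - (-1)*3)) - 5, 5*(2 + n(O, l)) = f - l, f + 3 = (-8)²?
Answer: 6909/5 ≈ 1381.8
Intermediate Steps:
f = 61 (f = -3 + (-8)² = -3 + 64 = 61)
n(O, l) = 51/5 - l/5 (n(O, l) = -2 + (61 - l)/5 = -2 + (61/5 - l/5) = 51/5 - l/5)
Z = -21 (Z = -3 + ((-14 + (-2 - (-1)*3)) - 5) = -3 + ((-14 + (-2 - 1*(-3))) - 5) = -3 + ((-14 + (-2 + 3)) - 5) = -3 + ((-14 + 1) - 5) = -3 + (-13 - 5) = -3 - 18 = -21)
Z*n(27, 380) = -21*(51/5 - ⅕*380) = -21*(51/5 - 76) = -21*(-329/5) = 6909/5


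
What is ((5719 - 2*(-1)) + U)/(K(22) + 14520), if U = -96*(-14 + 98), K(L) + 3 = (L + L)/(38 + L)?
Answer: -35145/217766 ≈ -0.16139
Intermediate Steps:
K(L) = -3 + 2*L/(38 + L) (K(L) = -3 + (L + L)/(38 + L) = -3 + (2*L)/(38 + L) = -3 + 2*L/(38 + L))
U = -8064 (U = -96*84 = -8064)
((5719 - 2*(-1)) + U)/(K(22) + 14520) = ((5719 - 2*(-1)) - 8064)/((-114 - 1*22)/(38 + 22) + 14520) = ((5719 + 2) - 8064)/((-114 - 22)/60 + 14520) = (5721 - 8064)/((1/60)*(-136) + 14520) = -2343/(-34/15 + 14520) = -2343/217766/15 = -2343*15/217766 = -35145/217766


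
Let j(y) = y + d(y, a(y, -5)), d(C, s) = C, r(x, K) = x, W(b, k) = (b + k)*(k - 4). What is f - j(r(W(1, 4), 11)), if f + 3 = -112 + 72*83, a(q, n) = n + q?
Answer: 5861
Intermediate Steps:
W(b, k) = (-4 + k)*(b + k) (W(b, k) = (b + k)*(-4 + k) = (-4 + k)*(b + k))
j(y) = 2*y (j(y) = y + y = 2*y)
f = 5861 (f = -3 + (-112 + 72*83) = -3 + (-112 + 5976) = -3 + 5864 = 5861)
f - j(r(W(1, 4), 11)) = 5861 - 2*(4**2 - 4*1 - 4*4 + 1*4) = 5861 - 2*(16 - 4 - 16 + 4) = 5861 - 2*0 = 5861 - 1*0 = 5861 + 0 = 5861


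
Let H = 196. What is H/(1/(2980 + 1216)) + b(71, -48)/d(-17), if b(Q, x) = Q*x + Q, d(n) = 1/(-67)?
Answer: 1045995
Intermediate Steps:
d(n) = -1/67
b(Q, x) = Q + Q*x
H/(1/(2980 + 1216)) + b(71, -48)/d(-17) = 196/(1/(2980 + 1216)) + (71*(1 - 48))/(-1/67) = 196/(1/4196) + (71*(-47))*(-67) = 196/(1/4196) - 3337*(-67) = 196*4196 + 223579 = 822416 + 223579 = 1045995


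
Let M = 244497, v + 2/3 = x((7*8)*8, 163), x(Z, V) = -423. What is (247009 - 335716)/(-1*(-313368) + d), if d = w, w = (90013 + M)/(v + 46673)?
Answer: -2051319806/7246697799 ≈ -0.28307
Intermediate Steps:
v = -1271/3 (v = -⅔ - 423 = -1271/3 ≈ -423.67)
w = 501765/69374 (w = (90013 + 244497)/(-1271/3 + 46673) = 334510/(138748/3) = 334510*(3/138748) = 501765/69374 ≈ 7.2327)
d = 501765/69374 ≈ 7.2327
(247009 - 335716)/(-1*(-313368) + d) = (247009 - 335716)/(-1*(-313368) + 501765/69374) = -88707/(313368 + 501765/69374) = -88707/21740093397/69374 = -88707*69374/21740093397 = -2051319806/7246697799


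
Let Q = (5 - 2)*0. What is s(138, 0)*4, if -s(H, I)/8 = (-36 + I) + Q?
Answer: 1152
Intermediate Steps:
Q = 0 (Q = 3*0 = 0)
s(H, I) = 288 - 8*I (s(H, I) = -8*((-36 + I) + 0) = -8*(-36 + I) = 288 - 8*I)
s(138, 0)*4 = (288 - 8*0)*4 = (288 + 0)*4 = 288*4 = 1152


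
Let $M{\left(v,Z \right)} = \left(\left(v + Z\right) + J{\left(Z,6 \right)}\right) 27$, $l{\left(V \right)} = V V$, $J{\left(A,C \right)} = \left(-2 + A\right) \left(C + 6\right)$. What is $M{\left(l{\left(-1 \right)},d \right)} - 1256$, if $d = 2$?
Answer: $-1175$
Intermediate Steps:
$J{\left(A,C \right)} = \left(-2 + A\right) \left(6 + C\right)$
$l{\left(V \right)} = V^{2}$
$M{\left(v,Z \right)} = -648 + 27 v + 351 Z$ ($M{\left(v,Z \right)} = \left(\left(v + Z\right) + \left(-12 - 12 + 6 Z + Z 6\right)\right) 27 = \left(\left(Z + v\right) + \left(-12 - 12 + 6 Z + 6 Z\right)\right) 27 = \left(\left(Z + v\right) + \left(-24 + 12 Z\right)\right) 27 = \left(-24 + v + 13 Z\right) 27 = -648 + 27 v + 351 Z$)
$M{\left(l{\left(-1 \right)},d \right)} - 1256 = \left(-648 + 27 \left(-1\right)^{2} + 351 \cdot 2\right) - 1256 = \left(-648 + 27 \cdot 1 + 702\right) - 1256 = \left(-648 + 27 + 702\right) - 1256 = 81 - 1256 = -1175$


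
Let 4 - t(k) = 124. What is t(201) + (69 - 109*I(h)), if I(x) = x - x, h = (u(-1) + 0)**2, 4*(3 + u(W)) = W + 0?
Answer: -51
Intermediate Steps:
u(W) = -3 + W/4 (u(W) = -3 + (W + 0)/4 = -3 + W/4)
t(k) = -120 (t(k) = 4 - 1*124 = 4 - 124 = -120)
h = 169/16 (h = ((-3 + (1/4)*(-1)) + 0)**2 = ((-3 - 1/4) + 0)**2 = (-13/4 + 0)**2 = (-13/4)**2 = 169/16 ≈ 10.563)
I(x) = 0
t(201) + (69 - 109*I(h)) = -120 + (69 - 109*0) = -120 + (69 + 0) = -120 + 69 = -51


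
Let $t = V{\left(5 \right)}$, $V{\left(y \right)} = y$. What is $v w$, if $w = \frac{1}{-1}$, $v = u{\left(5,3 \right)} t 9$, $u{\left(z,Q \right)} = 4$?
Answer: $-180$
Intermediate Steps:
$t = 5$
$v = 180$ ($v = 4 \cdot 5 \cdot 9 = 20 \cdot 9 = 180$)
$w = -1$
$v w = 180 \left(-1\right) = -180$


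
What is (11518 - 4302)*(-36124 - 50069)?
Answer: -621968688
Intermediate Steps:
(11518 - 4302)*(-36124 - 50069) = 7216*(-86193) = -621968688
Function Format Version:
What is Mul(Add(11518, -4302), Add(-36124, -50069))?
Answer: -621968688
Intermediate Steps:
Mul(Add(11518, -4302), Add(-36124, -50069)) = Mul(7216, -86193) = -621968688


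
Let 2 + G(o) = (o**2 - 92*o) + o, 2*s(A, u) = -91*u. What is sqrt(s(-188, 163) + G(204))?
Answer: sqrt(62534)/2 ≈ 125.03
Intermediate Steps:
s(A, u) = -91*u/2 (s(A, u) = (-91*u)/2 = -91*u/2)
G(o) = -2 + o**2 - 91*o (G(o) = -2 + ((o**2 - 92*o) + o) = -2 + (o**2 - 91*o) = -2 + o**2 - 91*o)
sqrt(s(-188, 163) + G(204)) = sqrt(-91/2*163 + (-2 + 204**2 - 91*204)) = sqrt(-14833/2 + (-2 + 41616 - 18564)) = sqrt(-14833/2 + 23050) = sqrt(31267/2) = sqrt(62534)/2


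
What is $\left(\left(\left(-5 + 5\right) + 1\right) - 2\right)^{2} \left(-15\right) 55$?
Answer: $-825$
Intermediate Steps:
$\left(\left(\left(-5 + 5\right) + 1\right) - 2\right)^{2} \left(-15\right) 55 = \left(\left(0 + 1\right) - 2\right)^{2} \left(-15\right) 55 = \left(1 - 2\right)^{2} \left(-15\right) 55 = \left(-1\right)^{2} \left(-15\right) 55 = 1 \left(-15\right) 55 = \left(-15\right) 55 = -825$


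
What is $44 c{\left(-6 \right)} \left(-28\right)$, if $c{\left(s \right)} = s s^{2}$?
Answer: $266112$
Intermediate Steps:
$c{\left(s \right)} = s^{3}$
$44 c{\left(-6 \right)} \left(-28\right) = 44 \left(-6\right)^{3} \left(-28\right) = 44 \left(-216\right) \left(-28\right) = \left(-9504\right) \left(-28\right) = 266112$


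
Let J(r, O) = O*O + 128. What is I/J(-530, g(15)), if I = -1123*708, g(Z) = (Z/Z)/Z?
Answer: -178893900/28801 ≈ -6211.4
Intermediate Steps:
g(Z) = 1/Z
J(r, O) = 128 + O**2 (J(r, O) = O**2 + 128 = 128 + O**2)
I = -795084
I/J(-530, g(15)) = -795084/(128 + (1/15)**2) = -795084/(128 + 1/225) = -795084/28801/225 = -795084*225/28801 = -178893900/28801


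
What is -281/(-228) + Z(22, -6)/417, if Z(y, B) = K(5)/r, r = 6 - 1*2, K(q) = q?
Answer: 19577/15846 ≈ 1.2355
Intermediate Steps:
r = 4 (r = 6 - 2 = 4)
Z(y, B) = 5/4
-281/(-228) + Z(22, -6)/417 = -281/(-228) + (5/4)/417 = -281*(-1/228) + (5/4)*(1/417) = 281/228 + 5/1668 = 19577/15846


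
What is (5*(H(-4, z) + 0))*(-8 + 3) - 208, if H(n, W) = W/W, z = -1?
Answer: -233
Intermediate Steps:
H(n, W) = 1
(5*(H(-4, z) + 0))*(-8 + 3) - 208 = (5*(1 + 0))*(-8 + 3) - 208 = (5*1)*(-5) - 208 = 5*(-5) - 208 = -25 - 208 = -233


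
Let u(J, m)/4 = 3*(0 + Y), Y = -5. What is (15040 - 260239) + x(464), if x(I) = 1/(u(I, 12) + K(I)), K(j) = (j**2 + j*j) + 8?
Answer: -105567977459/430540 ≈ -2.4520e+5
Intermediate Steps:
u(J, m) = -60 (u(J, m) = 4*(3*(0 - 5)) = 4*(3*(-5)) = 4*(-15) = -60)
K(j) = 8 + 2*j**2 (K(j) = (j**2 + j**2) + 8 = 2*j**2 + 8 = 8 + 2*j**2)
x(I) = 1/(-52 + 2*I**2) (x(I) = 1/(-60 + (8 + 2*I**2)) = 1/(-52 + 2*I**2))
(15040 - 260239) + x(464) = (15040 - 260239) + 1/(2*(-26 + 464**2)) = -245199 + 1/(2*(-26 + 215296)) = -245199 + (1/2)/215270 = -245199 + (1/2)*(1/215270) = -245199 + 1/430540 = -105567977459/430540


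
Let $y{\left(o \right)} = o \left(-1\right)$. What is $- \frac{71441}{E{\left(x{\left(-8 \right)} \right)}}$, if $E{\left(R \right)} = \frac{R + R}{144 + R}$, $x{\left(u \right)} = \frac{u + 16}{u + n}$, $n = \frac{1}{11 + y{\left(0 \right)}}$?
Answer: $\frac{111090755}{22} \approx 5.0496 \cdot 10^{6}$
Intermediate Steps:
$y{\left(o \right)} = - o$
$n = \frac{1}{11}$ ($n = \frac{1}{11 - 0} = \frac{1}{11 + 0} = \frac{1}{11} \approx 0.090909$)
$x{\left(u \right)} = \frac{16 + u}{\frac{1}{11} + u}$ ($x{\left(u \right)} = \frac{u + 16}{u + \frac{1}{11}} = \frac{16 + u}{\frac{1}{11} + u}$)
$E{\left(R \right)} = \frac{2 R}{144 + R}$
$- \frac{71441}{E{\left(x{\left(-8 \right)} \right)}} = - \frac{71441}{2 \frac{11 \left(16 - 8\right)}{1 + 11 \left(-8\right)} \frac{1}{144 + \frac{11 \left(16 - 8\right)}{1 + 11 \left(-8\right)}}} = - \frac{71441}{2 \cdot 11 \frac{1}{1 - 88} \cdot 8 \frac{1}{144 + 11 \frac{1}{1 - 88} \cdot 8}} = - \frac{71441}{2 \cdot 11 \frac{1}{-87} \cdot 8 \frac{1}{144 + 11 \frac{1}{-87} \cdot 8}} = - \frac{71441}{2 \cdot 11 \left(- \frac{1}{87}\right) 8 \frac{1}{144 + 11 \left(- \frac{1}{87}\right) 8}} = - \frac{71441}{2 \left(- \frac{88}{87}\right) \frac{1}{144 - \frac{88}{87}}} = - \frac{71441}{2 \left(- \frac{88}{87}\right) \frac{1}{\frac{12440}{87}}} = - \frac{71441}{2 \left(- \frac{88}{87}\right) \frac{87}{12440}} = - \frac{71441}{- \frac{22}{1555}} = \left(-71441\right) \left(- \frac{1555}{22}\right) = \frac{111090755}{22}$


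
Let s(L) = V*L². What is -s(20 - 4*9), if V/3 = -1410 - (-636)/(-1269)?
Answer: 152740352/141 ≈ 1.0833e+6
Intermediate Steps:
V = -596642/141 (V = 3*(-1410 - (-636)/(-1269)) = 3*(-1410 - (-636)*(-1)/1269) = 3*(-1410 - 1*212/423) = 3*(-1410 - 212/423) = 3*(-596642/423) = -596642/141 ≈ -4231.5)
s(L) = -596642*L²/141
-s(20 - 4*9) = -(-596642)*(20 - 4*9)²/141 = -(-596642)*(20 - 36)²/141 = -(-596642)*(-16)²/141 = -(-596642)*256/141 = -1*(-152740352/141) = 152740352/141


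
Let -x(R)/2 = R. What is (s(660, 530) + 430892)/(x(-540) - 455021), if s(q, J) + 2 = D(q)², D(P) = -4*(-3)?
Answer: -431034/453941 ≈ -0.94954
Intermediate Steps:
D(P) = 12
x(R) = -2*R
s(q, J) = 142 (s(q, J) = -2 + 12² = -2 + 144 = 142)
(s(660, 530) + 430892)/(x(-540) - 455021) = (142 + 430892)/(-2*(-540) - 455021) = 431034/(1080 - 455021) = 431034/(-453941) = 431034*(-1/453941) = -431034/453941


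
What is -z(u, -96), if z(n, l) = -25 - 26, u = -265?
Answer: 51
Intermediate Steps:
z(n, l) = -51
-z(u, -96) = -1*(-51) = 51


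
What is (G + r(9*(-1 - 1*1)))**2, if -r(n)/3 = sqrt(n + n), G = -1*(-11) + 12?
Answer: 205 - 828*I ≈ 205.0 - 828.0*I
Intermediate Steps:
G = 23 (G = 11 + 12 = 23)
r(n) = -3*sqrt(2)*sqrt(n) (r(n) = -3*sqrt(n + n) = -3*sqrt(2)*sqrt(n))
(G + r(9*(-1 - 1*1)))**2 = (23 - 3*sqrt(2)*sqrt(9*(-1 - 1*1)))**2 = (23 - 3*sqrt(2)*sqrt(9*(-1 - 1)))**2 = (23 - 3*sqrt(2)*sqrt(9*(-2)))**2 = (23 - 3*sqrt(2)*sqrt(-18))**2 = (23 - 3*sqrt(2)*3*I*sqrt(2))**2 = (23 - 18*I)**2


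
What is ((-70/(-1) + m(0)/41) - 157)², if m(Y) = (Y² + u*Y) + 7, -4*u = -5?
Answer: 12673600/1681 ≈ 7539.3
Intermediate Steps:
u = 5/4 (u = -¼*(-5) = 5/4 ≈ 1.2500)
m(Y) = 7 + Y² + 5*Y/4 (m(Y) = (Y² + 5*Y/4) + 7 = 7 + Y² + 5*Y/4)
((-70/(-1) + m(0)/41) - 157)² = ((-70/(-1) + (7 + 0² + (5/4)*0)/41) - 157)² = ((-70*(-1) + (7 + 0 + 0)*(1/41)) - 157)² = ((70 + 7*(1/41)) - 157)² = ((70 + 7/41) - 157)² = (2877/41 - 157)² = (-3560/41)² = 12673600/1681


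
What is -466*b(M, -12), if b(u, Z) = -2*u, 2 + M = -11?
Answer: -12116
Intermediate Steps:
M = -13 (M = -2 - 11 = -13)
-466*b(M, -12) = -(-932)*(-13) = -466*26 = -12116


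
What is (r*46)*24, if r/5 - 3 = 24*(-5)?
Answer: -645840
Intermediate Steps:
r = -585 (r = 15 + 5*(24*(-5)) = 15 + 5*(-120) = 15 - 600 = -585)
(r*46)*24 = -585*46*24 = -26910*24 = -645840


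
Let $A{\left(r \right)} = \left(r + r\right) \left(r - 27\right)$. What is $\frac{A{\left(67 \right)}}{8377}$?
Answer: $\frac{5360}{8377} \approx 0.63985$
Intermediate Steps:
$A{\left(r \right)} = 2 r \left(-27 + r\right)$
$\frac{A{\left(67 \right)}}{8377} = \frac{2 \cdot 67 \left(-27 + 67\right)}{8377} = 2 \cdot 67 \cdot 40 \cdot \frac{1}{8377} = 5360 \cdot \frac{1}{8377} = \frac{5360}{8377}$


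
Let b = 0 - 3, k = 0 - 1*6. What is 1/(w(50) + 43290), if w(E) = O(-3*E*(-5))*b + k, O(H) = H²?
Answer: -1/1644216 ≈ -6.0819e-7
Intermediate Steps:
k = -6 (k = 0 - 6 = -6)
b = -3
w(E) = -6 - 675*E² (w(E) = (-3*E*(-5))²*(-3) - 6 = (15*E)²*(-3) - 6 = (225*E²)*(-3) - 6 = -675*E² - 6 = -6 - 675*E²)
1/(w(50) + 43290) = 1/((-6 - 675*50²) + 43290) = 1/((-6 - 675*2500) + 43290) = 1/((-6 - 1687500) + 43290) = 1/(-1687506 + 43290) = 1/(-1644216) = -1/1644216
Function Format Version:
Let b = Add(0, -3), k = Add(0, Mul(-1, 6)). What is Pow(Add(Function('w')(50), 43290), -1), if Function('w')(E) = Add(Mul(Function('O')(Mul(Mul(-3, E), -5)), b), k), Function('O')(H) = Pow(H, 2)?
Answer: Rational(-1, 1644216) ≈ -6.0819e-7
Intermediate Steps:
k = -6 (k = Add(0, -6) = -6)
b = -3
Function('w')(E) = Add(-6, Mul(-675, Pow(E, 2))) (Function('w')(E) = Add(Mul(Pow(Mul(Mul(-3, E), -5), 2), -3), -6) = Add(Mul(Pow(Mul(15, E), 2), -3), -6) = Add(Mul(Mul(225, Pow(E, 2)), -3), -6) = Add(Mul(-675, Pow(E, 2)), -6) = Add(-6, Mul(-675, Pow(E, 2))))
Pow(Add(Function('w')(50), 43290), -1) = Pow(Add(Add(-6, Mul(-675, Pow(50, 2))), 43290), -1) = Pow(Add(Add(-6, Mul(-675, 2500)), 43290), -1) = Pow(Add(Add(-6, -1687500), 43290), -1) = Pow(Add(-1687506, 43290), -1) = Pow(-1644216, -1) = Rational(-1, 1644216)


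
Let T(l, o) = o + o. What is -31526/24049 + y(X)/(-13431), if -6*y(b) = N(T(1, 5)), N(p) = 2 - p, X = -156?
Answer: -1270373314/969006357 ≈ -1.3110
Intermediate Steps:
T(l, o) = 2*o
y(b) = 4/3 (y(b) = -(2 - 2*5)/6 = -(2 - 1*10)/6 = -(2 - 10)/6 = -1/6*(-8) = 4/3)
-31526/24049 + y(X)/(-13431) = -31526/24049 + (4/3)/(-13431) = -31526*1/24049 + (4/3)*(-1/13431) = -31526/24049 - 4/40293 = -1270373314/969006357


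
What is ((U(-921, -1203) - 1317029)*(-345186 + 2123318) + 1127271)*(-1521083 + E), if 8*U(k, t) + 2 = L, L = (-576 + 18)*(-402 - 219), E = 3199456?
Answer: -3801231844530402039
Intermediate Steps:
L = 346518 (L = -558*(-621) = 346518)
U(k, t) = 86629/2 (U(k, t) = -¼ + (⅛)*346518 = -¼ + 173259/4 = 86629/2)
((U(-921, -1203) - 1317029)*(-345186 + 2123318) + 1127271)*(-1521083 + E) = ((86629/2 - 1317029)*(-345186 + 2123318) + 1127271)*(-1521083 + 3199456) = (-2547429/2*1778132 + 1127271)*1678373 = (-2264832511314 + 1127271)*1678373 = -2264831384043*1678373 = -3801231844530402039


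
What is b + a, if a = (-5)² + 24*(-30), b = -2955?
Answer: -3650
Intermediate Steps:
a = -695 (a = 25 - 720 = -695)
b + a = -2955 - 695 = -3650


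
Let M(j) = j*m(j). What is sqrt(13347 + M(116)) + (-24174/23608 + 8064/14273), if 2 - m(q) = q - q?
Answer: -11047185/24068356 + sqrt(13579) ≈ 116.07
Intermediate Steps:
m(q) = 2 (m(q) = 2 - (q - q) = 2 - 1*0 = 2 + 0 = 2)
M(j) = 2*j (M(j) = j*2 = 2*j)
sqrt(13347 + M(116)) + (-24174/23608 + 8064/14273) = sqrt(13347 + 2*116) + (-24174/23608 + 8064/14273) = sqrt(13347 + 232) + (-24174*1/23608 + 8064*(1/14273)) = sqrt(13579) + (-12087/11804 + 1152/2039) = sqrt(13579) - 11047185/24068356 = -11047185/24068356 + sqrt(13579)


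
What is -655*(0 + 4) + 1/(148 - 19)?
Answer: -337979/129 ≈ -2620.0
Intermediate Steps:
-655*(0 + 4) + 1/(148 - 19) = -655*4 + 1/129 = -131*20 + 1/129 = -2620 + 1/129 = -337979/129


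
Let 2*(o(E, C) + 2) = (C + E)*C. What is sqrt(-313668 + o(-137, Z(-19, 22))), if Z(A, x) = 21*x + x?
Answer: 8*I*sqrt(3589) ≈ 479.27*I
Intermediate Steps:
Z(A, x) = 22*x
o(E, C) = -2 + C*(C + E)/2 (o(E, C) = -2 + ((C + E)*C)/2 = -2 + (C*(C + E))/2 = -2 + C*(C + E)/2)
sqrt(-313668 + o(-137, Z(-19, 22))) = sqrt(-313668 + (-2 + (22*22)**2/2 + (1/2)*(22*22)*(-137))) = sqrt(-313668 + (-2 + (1/2)*484**2 + (1/2)*484*(-137))) = sqrt(-313668 + (-2 + (1/2)*234256 - 33154)) = sqrt(-313668 + (-2 + 117128 - 33154)) = sqrt(-313668 + 83972) = sqrt(-229696) = 8*I*sqrt(3589)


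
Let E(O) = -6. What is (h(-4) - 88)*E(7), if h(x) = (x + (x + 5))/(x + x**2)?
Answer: 1059/2 ≈ 529.50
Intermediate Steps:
h(x) = (5 + 2*x)/(x + x**2) (h(x) = (x + (5 + x))/(x + x**2) = (5 + 2*x)/(x + x**2))
(h(-4) - 88)*E(7) = ((5 + 2*(-4))/((-4)*(1 - 4)) - 88)*(-6) = (-1/4*(5 - 8)/(-3) - 88)*(-6) = (-1/4*(-1/3)*(-3) - 88)*(-6) = (-1/4 - 88)*(-6) = -353/4*(-6) = 1059/2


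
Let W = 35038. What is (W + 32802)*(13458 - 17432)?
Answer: -269596160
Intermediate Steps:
(W + 32802)*(13458 - 17432) = (35038 + 32802)*(13458 - 17432) = 67840*(-3974) = -269596160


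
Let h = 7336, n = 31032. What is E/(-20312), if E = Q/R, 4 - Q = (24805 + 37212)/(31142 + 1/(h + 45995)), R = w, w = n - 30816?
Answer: -3335907385/7286729818090176 ≈ -4.5781e-7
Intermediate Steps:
w = 216 (w = 31032 - 30816 = 216)
R = 216
Q = 3335907385/1660834003 (Q = 4 - (24805 + 37212)/(31142 + 1/(7336 + 45995)) = 4 - 62017/(31142 + 1/53331) = 4 - 62017/1660834003/53331 = 4 - 62017*53331/1660834003 = 4 - 1*3307428627/1660834003 = 4 - 3307428627/1660834003 = 3335907385/1660834003 ≈ 2.0086)
E = 3335907385/358740144648 (E = (3335907385/1660834003)/216 = (3335907385/1660834003)*(1/216) = 3335907385/358740144648 ≈ 0.0092990)
E/(-20312) = (3335907385/358740144648)/(-20312) = (3335907385/358740144648)*(-1/20312) = -3335907385/7286729818090176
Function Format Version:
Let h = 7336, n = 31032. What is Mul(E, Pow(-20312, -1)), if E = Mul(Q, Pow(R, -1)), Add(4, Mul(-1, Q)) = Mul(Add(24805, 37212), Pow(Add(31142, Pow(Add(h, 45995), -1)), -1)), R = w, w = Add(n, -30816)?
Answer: Rational(-3335907385, 7286729818090176) ≈ -4.5781e-7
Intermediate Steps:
w = 216 (w = Add(31032, -30816) = 216)
R = 216
Q = Rational(3335907385, 1660834003) (Q = Add(4, Mul(-1, Mul(Add(24805, 37212), Pow(Add(31142, Pow(Add(7336, 45995), -1)), -1)))) = Add(4, Mul(-1, Mul(62017, Pow(Add(31142, Pow(53331, -1)), -1)))) = Add(4, Mul(-1, Mul(62017, Pow(Add(31142, Rational(1, 53331)), -1)))) = Add(4, Mul(-1, Mul(62017, Pow(Rational(1660834003, 53331), -1)))) = Add(4, Mul(-1, Mul(62017, Rational(53331, 1660834003)))) = Add(4, Mul(-1, Rational(3307428627, 1660834003))) = Add(4, Rational(-3307428627, 1660834003)) = Rational(3335907385, 1660834003) ≈ 2.0086)
E = Rational(3335907385, 358740144648) (E = Mul(Rational(3335907385, 1660834003), Pow(216, -1)) = Mul(Rational(3335907385, 1660834003), Rational(1, 216)) = Rational(3335907385, 358740144648) ≈ 0.0092990)
Mul(E, Pow(-20312, -1)) = Mul(Rational(3335907385, 358740144648), Pow(-20312, -1)) = Mul(Rational(3335907385, 358740144648), Rational(-1, 20312)) = Rational(-3335907385, 7286729818090176)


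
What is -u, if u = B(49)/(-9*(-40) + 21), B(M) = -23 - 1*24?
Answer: 47/381 ≈ 0.12336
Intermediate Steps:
B(M) = -47 (B(M) = -23 - 24 = -47)
u = -47/381 (u = -47/(-9*(-40) + 21) = -47/(360 + 21) = -47/381 ≈ -0.12336)
-u = -1*(-47/381) = 47/381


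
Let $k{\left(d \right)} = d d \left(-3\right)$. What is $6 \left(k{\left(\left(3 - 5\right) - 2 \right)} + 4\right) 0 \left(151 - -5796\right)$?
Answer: $0$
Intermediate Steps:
$k{\left(d \right)} = - 3 d^{2}$ ($k{\left(d \right)} = d^{2} \left(-3\right) = - 3 d^{2}$)
$6 \left(k{\left(\left(3 - 5\right) - 2 \right)} + 4\right) 0 \left(151 - -5796\right) = 6 \left(- 3 \left(\left(3 - 5\right) - 2\right)^{2} + 4\right) 0 \left(151 - -5796\right) = 6 \left(- 3 \left(-2 - 2\right)^{2} + 4\right) 0 \left(151 + 5796\right) = 6 \left(- 3 \left(-4\right)^{2} + 4\right) 0 \cdot 5947 = 6 \left(\left(-3\right) 16 + 4\right) 0 \cdot 5947 = 6 \left(-48 + 4\right) 0 \cdot 5947 = 6 \left(\left(-44\right) 0\right) 5947 = 6 \cdot 0 \cdot 5947 = 0 \cdot 5947 = 0$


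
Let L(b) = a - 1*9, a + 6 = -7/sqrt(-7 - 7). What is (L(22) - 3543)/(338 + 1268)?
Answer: -1779/803 + I*sqrt(14)/3212 ≈ -2.2154 + 0.0011649*I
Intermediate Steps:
a = -6 + I*sqrt(14)/2 (a = -6 - 7/sqrt(-7 - 7) = -6 - 7*(-I*sqrt(14)/14) = -6 - (-1)*I*sqrt(14)/2 = -6 + I*sqrt(14)/2 ≈ -6.0 + 1.8708*I)
L(b) = -15 + I*sqrt(14)/2 (L(b) = (-6 + I*sqrt(14)/2) - 1*9 = (-6 + I*sqrt(14)/2) - 9 = -15 + I*sqrt(14)/2)
(L(22) - 3543)/(338 + 1268) = ((-15 + I*sqrt(14)/2) - 3543)/(338 + 1268) = (-3558 + I*sqrt(14)/2)/1606 = (-3558 + I*sqrt(14)/2)*(1/1606) = -1779/803 + I*sqrt(14)/3212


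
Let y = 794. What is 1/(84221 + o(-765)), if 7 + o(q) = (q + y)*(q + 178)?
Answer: 1/67191 ≈ 1.4883e-5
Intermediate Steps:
o(q) = -7 + (178 + q)*(794 + q) (o(q) = -7 + (q + 794)*(q + 178) = -7 + (794 + q)*(178 + q) = -7 + (178 + q)*(794 + q))
1/(84221 + o(-765)) = 1/(84221 + (141325 + (-765)² + 972*(-765))) = 1/(84221 + (141325 + 585225 - 743580)) = 1/(84221 - 17030) = 1/67191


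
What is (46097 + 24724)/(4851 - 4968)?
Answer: -7869/13 ≈ -605.31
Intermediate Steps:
(46097 + 24724)/(4851 - 4968) = 70821/(-117) = 70821*(-1/117) = -7869/13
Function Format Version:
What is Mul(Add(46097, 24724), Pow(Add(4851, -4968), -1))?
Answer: Rational(-7869, 13) ≈ -605.31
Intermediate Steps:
Mul(Add(46097, 24724), Pow(Add(4851, -4968), -1)) = Mul(70821, Pow(-117, -1)) = Mul(70821, Rational(-1, 117)) = Rational(-7869, 13)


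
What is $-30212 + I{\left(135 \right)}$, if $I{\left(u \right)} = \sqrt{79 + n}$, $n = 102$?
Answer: $-30212 + \sqrt{181} \approx -30199.0$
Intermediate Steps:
$I{\left(u \right)} = \sqrt{181}$ ($I{\left(u \right)} = \sqrt{79 + 102} = \sqrt{181}$)
$-30212 + I{\left(135 \right)} = -30212 + \sqrt{181}$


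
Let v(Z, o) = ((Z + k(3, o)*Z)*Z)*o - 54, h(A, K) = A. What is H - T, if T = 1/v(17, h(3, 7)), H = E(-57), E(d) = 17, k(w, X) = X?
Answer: 58037/3414 ≈ 17.000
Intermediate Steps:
v(Z, o) = -54 + Z*o*(Z + Z*o) (v(Z, o) = ((Z + o*Z)*Z)*o - 54 = ((Z + Z*o)*Z)*o - 54 = (Z*(Z + Z*o))*o - 54 = Z*o*(Z + Z*o) - 54 = -54 + Z*o*(Z + Z*o))
H = 17
T = 1/3414 (T = 1/(-54 + 3*17**2 + 17**2*3**2) = 1/(-54 + 3*289 + 289*9) = 1/(-54 + 867 + 2601) = 1/3414 ≈ 0.00029291)
H - T = 17 - 1*1/3414 = 17 - 1/3414 = 58037/3414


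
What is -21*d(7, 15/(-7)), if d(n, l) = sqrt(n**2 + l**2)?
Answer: -3*sqrt(2626) ≈ -153.73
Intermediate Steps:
d(n, l) = sqrt(l**2 + n**2)
-21*d(7, 15/(-7)) = -21*sqrt((15/(-7))**2 + 7**2) = -21*sqrt((15*(-1/7))**2 + 49) = -21*sqrt((-15/7)**2 + 49) = -21*sqrt(225/49 + 49) = -3*sqrt(2626)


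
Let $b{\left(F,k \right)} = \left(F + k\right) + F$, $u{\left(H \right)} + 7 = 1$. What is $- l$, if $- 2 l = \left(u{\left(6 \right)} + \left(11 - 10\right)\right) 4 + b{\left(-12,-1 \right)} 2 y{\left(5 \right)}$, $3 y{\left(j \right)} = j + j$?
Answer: $- \frac{280}{3} \approx -93.333$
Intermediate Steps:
$u{\left(H \right)} = -6$ ($u{\left(H \right)} = -7 + 1 = -6$)
$b{\left(F,k \right)} = k + 2 F$
$y{\left(j \right)} = \frac{2 j}{3}$ ($y{\left(j \right)} = \frac{j + j}{3} = \frac{2 j}{3}$)
$l = \frac{280}{3}$ ($l = - \frac{\left(-6 + \left(11 - 10\right)\right) 4 + \left(-1 + 2 \left(-12\right)\right) 2 \cdot \frac{2}{3} \cdot 5}{2} = - \frac{\left(-6 + \left(11 - 10\right)\right) 4 + \left(-1 - 24\right) 2 \cdot \frac{10}{3}}{2} = - \frac{\left(-6 + 1\right) 4 - \frac{500}{3}}{2} = - \frac{\left(-5\right) 4 - \frac{500}{3}}{2} = - \frac{-20 - \frac{500}{3}}{2} = \left(- \frac{1}{2}\right) \left(- \frac{560}{3}\right) = \frac{280}{3} \approx 93.333$)
$- l = \left(-1\right) \frac{280}{3} = - \frac{280}{3}$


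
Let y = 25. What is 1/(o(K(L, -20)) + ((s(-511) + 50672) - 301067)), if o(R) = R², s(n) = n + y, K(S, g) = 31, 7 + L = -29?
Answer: -1/249920 ≈ -4.0013e-6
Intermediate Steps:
L = -36 (L = -7 - 29 = -36)
s(n) = 25 + n (s(n) = n + 25 = 25 + n)
1/(o(K(L, -20)) + ((s(-511) + 50672) - 301067)) = 1/(31² + (((25 - 511) + 50672) - 301067)) = 1/(961 + ((-486 + 50672) - 301067)) = 1/(961 + (50186 - 301067)) = 1/(961 - 250881) = 1/(-249920) = -1/249920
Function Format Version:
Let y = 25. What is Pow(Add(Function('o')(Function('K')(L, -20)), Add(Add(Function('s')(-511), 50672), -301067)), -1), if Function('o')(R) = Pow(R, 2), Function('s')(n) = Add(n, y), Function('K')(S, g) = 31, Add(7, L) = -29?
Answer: Rational(-1, 249920) ≈ -4.0013e-6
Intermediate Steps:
L = -36 (L = Add(-7, -29) = -36)
Function('s')(n) = Add(25, n) (Function('s')(n) = Add(n, 25) = Add(25, n))
Pow(Add(Function('o')(Function('K')(L, -20)), Add(Add(Function('s')(-511), 50672), -301067)), -1) = Pow(Add(Pow(31, 2), Add(Add(Add(25, -511), 50672), -301067)), -1) = Pow(Add(961, Add(Add(-486, 50672), -301067)), -1) = Pow(Add(961, Add(50186, -301067)), -1) = Pow(Add(961, -250881), -1) = Pow(-249920, -1) = Rational(-1, 249920)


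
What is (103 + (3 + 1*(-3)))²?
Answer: 10609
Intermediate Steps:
(103 + (3 + 1*(-3)))² = (103 + (3 - 3))² = (103 + 0)² = 103² = 10609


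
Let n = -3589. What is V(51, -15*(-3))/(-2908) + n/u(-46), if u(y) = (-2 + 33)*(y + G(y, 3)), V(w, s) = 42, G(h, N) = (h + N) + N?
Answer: 1290605/969091 ≈ 1.3318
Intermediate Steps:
G(h, N) = h + 2*N (G(h, N) = (N + h) + N = h + 2*N)
u(y) = 186 + 62*y (u(y) = (-2 + 33)*(y + (y + 2*3)) = 31*(y + (y + 6)) = 31*(y + (6 + y)) = 31*(6 + 2*y) = 186 + 62*y)
V(51, -15*(-3))/(-2908) + n/u(-46) = 42/(-2908) - 3589/(186 + 62*(-46)) = 42*(-1/2908) - 3589/(186 - 2852) = -21/1454 - 3589/(-2666) = -21/1454 - 3589*(-1/2666) = -21/1454 + 3589/2666 = 1290605/969091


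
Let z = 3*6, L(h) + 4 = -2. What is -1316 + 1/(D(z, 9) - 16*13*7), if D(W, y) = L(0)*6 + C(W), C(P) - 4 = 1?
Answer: -1956893/1487 ≈ -1316.0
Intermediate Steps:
L(h) = -6 (L(h) = -4 - 2 = -6)
C(P) = 5 (C(P) = 4 + 1 = 5)
z = 18
D(W, y) = -31 (D(W, y) = -6*6 + 5 = -36 + 5 = -31)
-1316 + 1/(D(z, 9) - 16*13*7) = -1316 + 1/(-31 - 16*13*7) = -1316 + 1/(-31 - 208*7) = -1316 + 1/(-31 - 1456) = -1316 + 1/(-1487) = -1316 - 1/1487 = -1956893/1487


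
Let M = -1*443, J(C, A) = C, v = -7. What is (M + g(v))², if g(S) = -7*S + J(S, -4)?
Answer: 160801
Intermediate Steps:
M = -443
g(S) = -6*S (g(S) = -7*S + S = -6*S)
(M + g(v))² = (-443 - 6*(-7))² = (-443 + 42)² = (-401)² = 160801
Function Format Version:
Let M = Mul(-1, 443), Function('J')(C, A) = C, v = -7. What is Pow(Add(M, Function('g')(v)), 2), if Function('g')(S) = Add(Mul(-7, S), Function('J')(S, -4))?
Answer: 160801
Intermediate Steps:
M = -443
Function('g')(S) = Mul(-6, S) (Function('g')(S) = Add(Mul(-7, S), S) = Mul(-6, S))
Pow(Add(M, Function('g')(v)), 2) = Pow(Add(-443, Mul(-6, -7)), 2) = Pow(Add(-443, 42), 2) = Pow(-401, 2) = 160801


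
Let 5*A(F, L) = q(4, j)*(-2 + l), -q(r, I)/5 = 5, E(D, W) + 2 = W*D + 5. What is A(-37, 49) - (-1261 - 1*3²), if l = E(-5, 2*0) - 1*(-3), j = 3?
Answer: 1250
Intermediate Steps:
E(D, W) = 3 + D*W (E(D, W) = -2 + (W*D + 5) = -2 + (D*W + 5) = -2 + (5 + D*W) = 3 + D*W)
q(r, I) = -25 (q(r, I) = -5*5 = -25)
l = 6 (l = (3 - 10*0) - 1*(-3) = (3 - 5*0) + 3 = (3 + 0) + 3 = 3 + 3 = 6)
A(F, L) = -20 (A(F, L) = (-25*(-2 + 6))/5 = (-25*4)/5 = (⅕)*(-100) = -20)
A(-37, 49) - (-1261 - 1*3²) = -20 - (-1261 - 1*3²) = -20 - (-1261 - 1*9) = -20 - (-1261 - 9) = -20 - 1*(-1270) = -20 + 1270 = 1250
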